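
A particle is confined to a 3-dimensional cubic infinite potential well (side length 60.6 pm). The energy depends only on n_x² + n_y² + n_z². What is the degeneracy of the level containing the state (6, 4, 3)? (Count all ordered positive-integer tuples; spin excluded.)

The level has n_x² + n_y² + n_z² = 61. The ordered positive-integer solutions are (3, 4, 6), (3, 6, 4), (4, 3, 6), (4, 6, 3), (6, 3, 4), (6, 4, 3).
That gives 6 states.

degeneracy = 6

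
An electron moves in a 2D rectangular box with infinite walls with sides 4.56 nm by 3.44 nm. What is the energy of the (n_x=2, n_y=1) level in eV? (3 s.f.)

For a 2D rectangular well E = (h²/8m_e)·Σ n_i²/L_i² = (6.626×10^-34)²/(8·9.109×10^-31) · [2²/(4.56 nm)² + 1²/(3.44 nm)²].
Evaluating gives E = 1.668×10^-20 J = 0.104 eV.

E = 0.104 eV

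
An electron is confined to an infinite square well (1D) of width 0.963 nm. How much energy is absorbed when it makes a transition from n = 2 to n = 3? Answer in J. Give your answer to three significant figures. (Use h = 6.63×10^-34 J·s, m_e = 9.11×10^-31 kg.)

|ΔE| = 3.25×10^-19 J

E_1 = h²/(8m_eL²) = 6.504×10^-20 J.
|ΔE| = |2² − 3²|·E_1 = 5·6.504×10^-20 J = 3.25×10^-19 J.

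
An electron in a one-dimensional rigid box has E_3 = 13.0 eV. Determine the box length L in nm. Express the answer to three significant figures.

From E_n = n²h²/(8m_eL²), L = n·h/√(8m_eE_n).
E_3 = 13.0 eV = 2.083×10^-18 J, so L = 3·6.626×10^-34/√(8·9.109×10^-31·2.083×10^-18) = 5.10×10^-10 m = 0.510 nm.

L = 0.510 nm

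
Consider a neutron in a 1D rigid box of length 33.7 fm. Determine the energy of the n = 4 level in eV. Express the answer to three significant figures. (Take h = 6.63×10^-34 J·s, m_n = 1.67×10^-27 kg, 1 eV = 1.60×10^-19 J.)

E_4 = 2.90×10^6 eV

For an infinite well E_n = n²h²/(8m_nL²), so E_1 = h²/(8m_nL²) = (6.63×10^-34)²/(8·1.67×10^-27·(3.37×10^-14 m)²) = 2.897×10^-14 J.
Then E_4 = 4²·E_1 = 16·2.897×10^-14 J = 4.635×10^-13 J.
Converting, E_4 = 4.635×10^-13 J / (1.60×10^-19 J/eV) = 2.90×10^6 eV.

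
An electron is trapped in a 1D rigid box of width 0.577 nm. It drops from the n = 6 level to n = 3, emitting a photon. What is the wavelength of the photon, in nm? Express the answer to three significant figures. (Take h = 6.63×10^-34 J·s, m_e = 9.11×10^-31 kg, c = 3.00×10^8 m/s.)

E_1 = h²/(8m_eL²) = 1.812×10^-19 J, so ΔE = (6² − 3²)E_1 = 4.892×10^-18 J.
λ = hc/ΔE = (6.63×10^-34·3.00×10^8)/4.892×10^-18 = 4.07×10^-8 m = 40.7 nm.

λ = 40.7 nm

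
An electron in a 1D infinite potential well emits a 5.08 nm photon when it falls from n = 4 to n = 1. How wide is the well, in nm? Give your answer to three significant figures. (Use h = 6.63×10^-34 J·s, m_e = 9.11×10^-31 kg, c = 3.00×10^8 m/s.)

The photon carries ΔE = hc/λ = 6.63×10^-34·3.00×10^8/5.08×10^-9 m = 3.915×10^-17 J.
Since ΔE = (4² − 1²)E_1, E_1 = 2.610×10^-18 J, and L = h/√(8m_eE_1) = 1.52×10^-10 m = 0.152 nm.

L = 0.152 nm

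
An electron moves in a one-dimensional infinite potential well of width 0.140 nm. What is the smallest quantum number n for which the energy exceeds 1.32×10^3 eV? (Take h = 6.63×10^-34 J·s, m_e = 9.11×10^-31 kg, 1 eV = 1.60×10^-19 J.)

E_1 = h²/(8m_eL²) = 3.077×10^-18 J = 19.23 eV.
Need n² > 1.32×10^3/19.23 = 68.64, i.e. n > 8.285.
The smallest integer satisfying this is n = 9.

n = 9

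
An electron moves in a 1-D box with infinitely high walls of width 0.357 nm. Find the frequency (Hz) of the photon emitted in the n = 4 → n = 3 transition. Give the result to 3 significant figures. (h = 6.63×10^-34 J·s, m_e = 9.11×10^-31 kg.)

f = 5.00×10^15 Hz

E_1 = h²/(8m_eL²) = 4.732×10^-19 J and ΔE = (4² − 3²)E_1 = 3.312×10^-18 J.
f = ΔE/h = 3.312×10^-18/6.63×10^-34 = 5.00×10^15 Hz.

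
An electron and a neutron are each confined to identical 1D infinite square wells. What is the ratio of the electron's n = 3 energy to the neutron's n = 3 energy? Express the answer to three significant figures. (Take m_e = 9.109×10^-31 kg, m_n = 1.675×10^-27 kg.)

1.84×10^3

E_n ∝ 1/m at fixed n and L, so the ratio is m_n/m_e = 1.675×10^-27/9.109×10^-31 = 1.84×10^3.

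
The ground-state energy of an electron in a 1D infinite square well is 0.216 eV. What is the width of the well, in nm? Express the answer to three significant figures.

From E_n = n²h²/(8m_eL²), L = n·h/√(8m_eE_n).
E_1 = 0.216 eV = 3.460×10^-20 J, so L = 1·6.626×10^-34/√(8·9.109×10^-31·3.460×10^-20) = 1.32×10^-9 m = 1.32 nm.

L = 1.32 nm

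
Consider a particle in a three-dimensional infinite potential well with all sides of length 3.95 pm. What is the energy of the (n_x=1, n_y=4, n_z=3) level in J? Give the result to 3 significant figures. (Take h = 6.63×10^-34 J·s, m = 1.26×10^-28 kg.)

E = 7.27×10^-16 J

For a 3D rectangular well E = (h²/8m)·Σ n_i²/L_i² = (6.63×10^-34)²/(8·1.26×10^-28) · [1²/(3.95 pm)² + 4²/(3.95 pm)² + 3²/(3.95 pm)²].
Evaluating gives E = 7.27×10^-16 J.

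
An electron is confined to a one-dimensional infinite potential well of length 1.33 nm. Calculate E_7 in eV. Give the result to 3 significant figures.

E_7 = 10.4 eV

For an infinite well E_n = n²h²/(8m_eL²), so E_1 = h²/(8m_eL²) = (6.626×10^-34)²/(8·9.109×10^-31·(1.33×10^-9 m)²) = 3.406×10^-20 J.
Then E_7 = 7²·E_1 = 49·3.406×10^-20 J = 1.669×10^-18 J.
Converting, E_7 = 1.669×10^-18 J / (1.602×10^-19 J/eV) = 10.4 eV.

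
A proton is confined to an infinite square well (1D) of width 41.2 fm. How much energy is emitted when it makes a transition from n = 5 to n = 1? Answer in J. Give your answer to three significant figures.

|ΔE| = 4.64×10^-13 J

E_1 = h²/(8m_pL²) = 1.933×10^-14 J.
|ΔE| = |5² − 1²|·E_1 = 24·1.933×10^-14 J = 4.64×10^-13 J.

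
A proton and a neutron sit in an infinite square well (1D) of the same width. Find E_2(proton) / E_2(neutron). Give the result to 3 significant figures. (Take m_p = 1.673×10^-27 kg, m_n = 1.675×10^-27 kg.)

1.00

E_n ∝ 1/m at fixed n and L, so the ratio is m_n/m_p = 1.675×10^-27/1.673×10^-27 = 1.00.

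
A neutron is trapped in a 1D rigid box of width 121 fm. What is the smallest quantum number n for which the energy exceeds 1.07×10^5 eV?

n = 3

E_1 = h²/(8m_nL²) = 2.238×10^-15 J = 1.397×10^4 eV.
Need n² > 1.07×10^5/1.397×10^4 = 7.659, i.e. n > 2.767.
The smallest integer satisfying this is n = 3.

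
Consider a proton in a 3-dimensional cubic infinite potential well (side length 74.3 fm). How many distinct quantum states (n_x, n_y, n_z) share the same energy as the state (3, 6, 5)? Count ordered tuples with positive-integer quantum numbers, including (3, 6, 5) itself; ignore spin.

The level has n_x² + n_y² + n_z² = 70. The ordered positive-integer solutions are (3, 5, 6), (3, 6, 5), (5, 3, 6), (5, 6, 3), (6, 3, 5), (6, 5, 3).
That gives 6 states.

degeneracy = 6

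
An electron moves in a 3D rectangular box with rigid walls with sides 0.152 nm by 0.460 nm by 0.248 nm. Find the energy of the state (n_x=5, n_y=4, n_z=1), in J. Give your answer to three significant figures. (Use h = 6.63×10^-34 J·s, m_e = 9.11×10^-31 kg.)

For a 3D rectangular well E = (h²/8m_e)·Σ n_i²/L_i² = (6.63×10^-34)²/(8·9.11×10^-31) · [5²/(0.152 nm)² + 4²/(0.460 nm)² + 1²/(0.248 nm)²].
Evaluating gives E = 7.08×10^-17 J.

E = 7.08×10^-17 J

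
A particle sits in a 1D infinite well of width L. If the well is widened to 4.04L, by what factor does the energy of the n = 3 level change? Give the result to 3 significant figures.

0.0613

E_n ∝ 1/L², so the energy scales by 1/4.04² = 0.0613.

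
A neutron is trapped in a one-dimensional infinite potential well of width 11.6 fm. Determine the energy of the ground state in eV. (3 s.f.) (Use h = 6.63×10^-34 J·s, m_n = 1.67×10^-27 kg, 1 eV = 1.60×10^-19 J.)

E_1 = 1.53×10^6 eV

For an infinite well E_n = n²h²/(8m_nL²), so E_1 = h²/(8m_nL²) = (6.63×10^-34)²/(8·1.67×10^-27·(1.16×10^-14 m)²) = 2.445×10^-13 J.
Converting, E_1 = 2.445×10^-13 J / (1.60×10^-19 J/eV) = 1.53×10^6 eV.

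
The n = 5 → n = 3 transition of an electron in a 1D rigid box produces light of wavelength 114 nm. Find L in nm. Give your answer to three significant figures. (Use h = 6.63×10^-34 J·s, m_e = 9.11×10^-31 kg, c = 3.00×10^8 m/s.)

The photon carries ΔE = hc/λ = 6.63×10^-34·3.00×10^8/1.14×10^-7 m = 1.745×10^-18 J.
Since ΔE = (5² − 3²)E_1, E_1 = 1.091×10^-19 J, and L = h/√(8m_eE_1) = 7.44×10^-10 m = 0.744 nm.

L = 0.744 nm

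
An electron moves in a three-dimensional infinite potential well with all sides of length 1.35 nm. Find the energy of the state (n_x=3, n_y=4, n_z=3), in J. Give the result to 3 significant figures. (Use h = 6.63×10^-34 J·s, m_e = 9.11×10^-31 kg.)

E = 1.13×10^-18 J

For a 3D rectangular well E = (h²/8m_e)·Σ n_i²/L_i² = (6.63×10^-34)²/(8·9.11×10^-31) · [3²/(1.35 nm)² + 4²/(1.35 nm)² + 3²/(1.35 nm)²].
Evaluating gives E = 1.13×10^-18 J.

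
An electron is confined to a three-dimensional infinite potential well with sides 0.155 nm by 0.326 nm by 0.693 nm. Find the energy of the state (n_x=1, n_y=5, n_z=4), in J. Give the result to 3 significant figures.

E = 1.87×10^-17 J

For a 3D rectangular well E = (h²/8m_e)·Σ n_i²/L_i² = (6.626×10^-34)²/(8·9.109×10^-31) · [1²/(0.155 nm)² + 5²/(0.326 nm)² + 4²/(0.693 nm)²].
Evaluating gives E = 1.87×10^-17 J.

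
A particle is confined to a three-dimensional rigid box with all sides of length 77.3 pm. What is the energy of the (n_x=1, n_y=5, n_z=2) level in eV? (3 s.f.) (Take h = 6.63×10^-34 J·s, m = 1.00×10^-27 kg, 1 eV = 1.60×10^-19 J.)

E = 1.72 eV

For a 3D rectangular well E = (h²/8m)·Σ n_i²/L_i² = (6.63×10^-34)²/(8·1.00×10^-27) · [1²/(77.3 pm)² + 5²/(77.3 pm)² + 2²/(77.3 pm)²].
Evaluating gives E = 2.759×10^-19 J = 1.72 eV.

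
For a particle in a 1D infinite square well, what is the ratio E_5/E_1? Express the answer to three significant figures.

E_n ∝ n², so E_5/E_1 = 5²/1² = 25/1 = 25.0.

25.0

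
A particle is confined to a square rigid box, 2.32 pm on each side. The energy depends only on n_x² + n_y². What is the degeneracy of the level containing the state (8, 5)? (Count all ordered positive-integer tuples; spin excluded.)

The level has n_x² + n_y² = 89. The ordered positive-integer solutions are (5, 8), (8, 5).
That gives 2 states.

degeneracy = 2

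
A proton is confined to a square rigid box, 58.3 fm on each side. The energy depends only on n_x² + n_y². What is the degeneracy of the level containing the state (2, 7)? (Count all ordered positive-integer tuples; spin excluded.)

The level has n_x² + n_y² = 53. The ordered positive-integer solutions are (2, 7), (7, 2).
That gives 2 states.

degeneracy = 2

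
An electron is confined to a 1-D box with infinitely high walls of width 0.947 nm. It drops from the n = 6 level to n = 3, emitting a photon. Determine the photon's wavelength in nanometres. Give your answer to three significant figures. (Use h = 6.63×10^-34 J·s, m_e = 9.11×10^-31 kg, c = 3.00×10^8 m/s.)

λ = 110 nm

E_1 = h²/(8m_eL²) = 6.725×10^-20 J, so ΔE = (6² − 3²)E_1 = 1.816×10^-18 J.
λ = hc/ΔE = (6.63×10^-34·3.00×10^8)/1.816×10^-18 = 1.10×10^-7 m = 110 nm.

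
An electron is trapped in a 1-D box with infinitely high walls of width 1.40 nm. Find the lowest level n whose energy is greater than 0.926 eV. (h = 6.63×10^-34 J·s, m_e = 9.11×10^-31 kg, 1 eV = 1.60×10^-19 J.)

n = 3

E_1 = h²/(8m_eL²) = 3.077×10^-20 J = 0.1923 eV.
Need n² > 0.926/0.1923 = 4.815, i.e. n > 2.194.
The smallest integer satisfying this is n = 3.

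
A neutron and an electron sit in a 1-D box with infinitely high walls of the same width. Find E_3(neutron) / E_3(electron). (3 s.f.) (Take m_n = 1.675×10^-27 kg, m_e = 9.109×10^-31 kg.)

E_n ∝ 1/m at fixed n and L, so the ratio is m_e/m_n = 9.109×10^-31/1.675×10^-27 = 5.44×10^-4.

5.44×10^-4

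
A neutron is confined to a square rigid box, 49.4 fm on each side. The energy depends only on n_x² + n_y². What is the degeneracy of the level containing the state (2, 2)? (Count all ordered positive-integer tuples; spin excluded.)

degeneracy = 1

The level has n_x² + n_y² = 8. The ordered positive-integer solutions are (2, 2).
That gives 1 state.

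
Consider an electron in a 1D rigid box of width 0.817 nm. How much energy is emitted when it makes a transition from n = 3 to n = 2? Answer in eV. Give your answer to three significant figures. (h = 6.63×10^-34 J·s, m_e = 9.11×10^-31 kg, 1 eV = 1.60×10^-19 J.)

|ΔE| = 2.82 eV

E_1 = h²/(8m_eL²) = 9.036×10^-20 J.
|ΔE| = |3² − 2²|·E_1 = 5·9.036×10^-20 J = 4.518×10^-19 J = 2.82 eV.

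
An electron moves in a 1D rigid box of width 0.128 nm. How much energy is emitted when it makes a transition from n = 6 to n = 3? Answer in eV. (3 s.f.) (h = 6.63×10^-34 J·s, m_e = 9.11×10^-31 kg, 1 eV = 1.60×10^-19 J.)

E_1 = h²/(8m_eL²) = 3.681×10^-18 J.
|ΔE| = |6² − 3²|·E_1 = 27·3.681×10^-18 J = 9.939×10^-17 J = 621 eV.

|ΔE| = 621 eV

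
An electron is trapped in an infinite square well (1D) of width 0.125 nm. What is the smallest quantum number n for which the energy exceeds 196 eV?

n = 3

E_1 = h²/(8m_eL²) = 3.856×10^-18 J = 24.07 eV.
Need n² > 196/24.07 = 8.143, i.e. n > 2.854.
The smallest integer satisfying this is n = 3.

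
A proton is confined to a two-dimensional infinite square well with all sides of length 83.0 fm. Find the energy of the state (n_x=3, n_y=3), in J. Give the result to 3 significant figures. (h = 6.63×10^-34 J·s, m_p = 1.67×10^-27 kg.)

E = 8.60×10^-14 J

For a 2D rectangular well E = (h²/8m_p)·Σ n_i²/L_i² = (6.63×10^-34)²/(8·1.67×10^-27) · [3²/(83.0 fm)² + 3²/(83.0 fm)²].
Evaluating gives E = 8.60×10^-14 J.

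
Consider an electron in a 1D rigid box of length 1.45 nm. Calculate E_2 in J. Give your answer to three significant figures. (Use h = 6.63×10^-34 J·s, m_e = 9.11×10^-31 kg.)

E_2 = 1.15×10^-19 J

For an infinite well E_n = n²h²/(8m_eL²), so E_1 = h²/(8m_eL²) = (6.63×10^-34)²/(8·9.11×10^-31·(1.45×10^-9 m)²) = 2.869×10^-20 J.
Then E_2 = 2²·E_1 = 4·2.869×10^-20 J = 1.15×10^-19 J.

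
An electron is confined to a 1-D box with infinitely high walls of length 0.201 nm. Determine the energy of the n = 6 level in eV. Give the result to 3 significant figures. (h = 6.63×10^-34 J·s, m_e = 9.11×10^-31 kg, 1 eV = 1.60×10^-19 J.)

E_6 = 336 eV

For an infinite well E_n = n²h²/(8m_eL²), so E_1 = h²/(8m_eL²) = (6.63×10^-34)²/(8·9.11×10^-31·(2.01×10^-10 m)²) = 1.493×10^-18 J.
Then E_6 = 6²·E_1 = 36·1.493×10^-18 J = 5.375×10^-17 J.
Converting, E_6 = 5.375×10^-17 J / (1.60×10^-19 J/eV) = 336 eV.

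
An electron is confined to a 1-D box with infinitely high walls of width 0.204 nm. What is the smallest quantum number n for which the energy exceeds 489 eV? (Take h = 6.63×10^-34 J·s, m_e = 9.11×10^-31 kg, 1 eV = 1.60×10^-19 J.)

n = 8

E_1 = h²/(8m_eL²) = 1.449×10^-18 J = 9.056 eV.
Need n² > 489/9.056 = 54.00, i.e. n > 7.348.
The smallest integer satisfying this is n = 8.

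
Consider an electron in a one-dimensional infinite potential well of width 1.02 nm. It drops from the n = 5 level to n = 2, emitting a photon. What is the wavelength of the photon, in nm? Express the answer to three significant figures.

E_1 = h²/(8m_eL²) = 5.791×10^-20 J, so ΔE = (5² − 2²)E_1 = 1.216×10^-18 J.
λ = hc/ΔE = (6.626×10^-34·2.998×10^8)/1.216×10^-18 = 1.63×10^-7 m = 163 nm.

λ = 163 nm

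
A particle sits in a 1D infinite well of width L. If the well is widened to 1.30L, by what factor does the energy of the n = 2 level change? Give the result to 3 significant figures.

0.592

E_n ∝ 1/L², so the energy scales by 1/1.30² = 0.592.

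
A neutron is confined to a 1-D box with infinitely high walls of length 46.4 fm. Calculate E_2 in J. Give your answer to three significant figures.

For an infinite well E_n = n²h²/(8m_nL²), so E_1 = h²/(8m_nL²) = (6.626×10^-34)²/(8·1.675×10^-27·(4.64×10^-14 m)²) = 1.522×10^-14 J.
Then E_2 = 2²·E_1 = 4·1.522×10^-14 J = 6.09×10^-14 J.

E_2 = 6.09×10^-14 J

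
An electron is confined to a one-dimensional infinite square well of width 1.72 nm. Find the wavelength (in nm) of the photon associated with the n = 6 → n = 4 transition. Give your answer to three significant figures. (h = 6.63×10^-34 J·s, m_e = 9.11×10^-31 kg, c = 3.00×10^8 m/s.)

λ = 488 nm

E_1 = h²/(8m_eL²) = 2.039×10^-20 J, so ΔE = (6² − 4²)E_1 = 4.078×10^-19 J.
λ = hc/ΔE = (6.63×10^-34·3.00×10^8)/4.078×10^-19 = 4.88×10^-7 m = 488 nm.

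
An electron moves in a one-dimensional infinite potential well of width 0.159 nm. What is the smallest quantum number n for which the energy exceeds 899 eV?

E_1 = h²/(8m_eL²) = 2.383×10^-18 J = 14.88 eV.
Need n² > 899/14.88 = 60.42, i.e. n > 7.773.
The smallest integer satisfying this is n = 8.

n = 8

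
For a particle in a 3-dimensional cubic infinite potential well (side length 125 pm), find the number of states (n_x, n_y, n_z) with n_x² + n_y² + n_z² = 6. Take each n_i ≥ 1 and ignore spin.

degeneracy = 3

The level has n_x² + n_y² + n_z² = 6. The ordered positive-integer solutions are (1, 1, 2), (1, 2, 1), (2, 1, 1).
That gives 3 states.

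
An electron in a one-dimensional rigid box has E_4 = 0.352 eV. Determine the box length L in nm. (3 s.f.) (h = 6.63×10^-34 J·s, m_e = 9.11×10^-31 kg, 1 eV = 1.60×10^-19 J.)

From E_n = n²h²/(8m_eL²), L = n·h/√(8m_eE_n).
E_4 = 0.352 eV = 5.632×10^-20 J, so L = 4·6.63×10^-34/√(8·9.11×10^-31·5.632×10^-20) = 4.14×10^-9 m = 4.14 nm.

L = 4.14 nm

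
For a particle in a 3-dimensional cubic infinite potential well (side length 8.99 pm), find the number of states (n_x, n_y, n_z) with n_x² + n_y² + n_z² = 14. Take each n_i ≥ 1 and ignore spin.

The level has n_x² + n_y² + n_z² = 14. The ordered positive-integer solutions are (1, 2, 3), (1, 3, 2), (2, 1, 3), (2, 3, 1), (3, 1, 2), (3, 2, 1).
That gives 6 states.

degeneracy = 6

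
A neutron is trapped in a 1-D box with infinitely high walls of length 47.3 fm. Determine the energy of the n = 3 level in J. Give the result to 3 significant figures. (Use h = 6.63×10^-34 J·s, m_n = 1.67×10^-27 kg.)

For an infinite well E_n = n²h²/(8m_nL²), so E_1 = h²/(8m_nL²) = (6.63×10^-34)²/(8·1.67×10^-27·(4.73×10^-14 m)²) = 1.471×10^-14 J.
Then E_3 = 3²·E_1 = 9·1.471×10^-14 J = 1.32×10^-13 J.

E_3 = 1.32×10^-13 J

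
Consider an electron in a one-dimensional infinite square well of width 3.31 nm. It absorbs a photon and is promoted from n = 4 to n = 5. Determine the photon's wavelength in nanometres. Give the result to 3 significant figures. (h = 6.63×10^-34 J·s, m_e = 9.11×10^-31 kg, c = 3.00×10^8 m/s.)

λ = 4.01×10^3 nm

E_1 = h²/(8m_eL²) = 5.505×10^-21 J, so ΔE = (5² − 4²)E_1 = 4.954×10^-20 J.
λ = hc/ΔE = (6.63×10^-34·3.00×10^8)/4.954×10^-20 = 4.01×10^-6 m = 4.01×10^3 nm.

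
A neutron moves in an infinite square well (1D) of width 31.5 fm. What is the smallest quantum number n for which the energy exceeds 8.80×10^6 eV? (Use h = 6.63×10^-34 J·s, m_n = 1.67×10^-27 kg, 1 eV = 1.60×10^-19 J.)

n = 7

E_1 = h²/(8m_nL²) = 3.316×10^-14 J = 2.073×10^5 eV.
Need n² > 8.80×10^6/2.073×10^5 = 42.45, i.e. n > 6.515.
The smallest integer satisfying this is n = 7.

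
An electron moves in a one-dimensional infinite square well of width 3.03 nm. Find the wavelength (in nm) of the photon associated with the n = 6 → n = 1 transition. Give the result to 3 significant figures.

E_1 = h²/(8m_eL²) = 6.562×10^-21 J, so ΔE = (6² − 1²)E_1 = 2.297×10^-19 J.
λ = hc/ΔE = (6.626×10^-34·2.998×10^8)/2.297×10^-19 = 8.65×10^-7 m = 865 nm.

λ = 865 nm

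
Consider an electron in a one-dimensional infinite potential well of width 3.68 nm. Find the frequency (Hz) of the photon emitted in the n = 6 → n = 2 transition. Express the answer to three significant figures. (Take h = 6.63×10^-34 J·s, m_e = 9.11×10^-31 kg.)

f = 2.15×10^14 Hz

E_1 = h²/(8m_eL²) = 4.454×10^-21 J and ΔE = (6² − 2²)E_1 = 1.425×10^-19 J.
f = ΔE/h = 1.425×10^-19/6.63×10^-34 = 2.15×10^14 Hz.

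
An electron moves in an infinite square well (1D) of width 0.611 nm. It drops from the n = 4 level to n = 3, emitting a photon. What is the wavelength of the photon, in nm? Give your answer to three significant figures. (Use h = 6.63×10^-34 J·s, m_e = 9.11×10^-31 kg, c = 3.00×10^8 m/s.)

λ = 176 nm

E_1 = h²/(8m_eL²) = 1.616×10^-19 J, so ΔE = (4² − 3²)E_1 = 1.131×10^-18 J.
λ = hc/ΔE = (6.63×10^-34·3.00×10^8)/1.131×10^-18 = 1.76×10^-7 m = 176 nm.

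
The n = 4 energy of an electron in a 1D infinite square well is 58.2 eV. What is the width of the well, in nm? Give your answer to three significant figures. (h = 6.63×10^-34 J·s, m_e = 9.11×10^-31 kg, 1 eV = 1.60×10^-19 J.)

From E_n = n²h²/(8m_eL²), L = n·h/√(8m_eE_n).
E_4 = 58.2 eV = 9.312×10^-18 J, so L = 4·6.63×10^-34/√(8·9.11×10^-31·9.312×10^-18) = 3.22×10^-10 m = 0.322 nm.

L = 0.322 nm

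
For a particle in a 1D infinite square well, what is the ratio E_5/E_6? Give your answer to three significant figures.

E_n ∝ n², so E_5/E_6 = 5²/6² = 25/36 = 0.694.

0.694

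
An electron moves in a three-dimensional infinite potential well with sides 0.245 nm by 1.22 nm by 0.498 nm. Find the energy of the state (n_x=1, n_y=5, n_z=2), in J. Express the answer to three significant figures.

For a 3D rectangular well E = (h²/8m_e)·Σ n_i²/L_i² = (6.626×10^-34)²/(8·9.109×10^-31) · [1²/(0.245 nm)² + 5²/(1.22 nm)² + 2²/(0.498 nm)²].
Evaluating gives E = 2.99×10^-18 J.

E = 2.99×10^-18 J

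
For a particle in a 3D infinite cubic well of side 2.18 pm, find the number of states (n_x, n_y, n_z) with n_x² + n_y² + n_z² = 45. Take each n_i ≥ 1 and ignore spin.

The level has n_x² + n_y² + n_z² = 45. The ordered positive-integer solutions are (2, 4, 5), (2, 5, 4), (4, 2, 5), (4, 5, 2), (5, 2, 4), (5, 4, 2).
That gives 6 states.

degeneracy = 6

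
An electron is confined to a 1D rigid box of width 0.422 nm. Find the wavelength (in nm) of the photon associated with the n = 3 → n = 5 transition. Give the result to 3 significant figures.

E_1 = h²/(8m_eL²) = 3.383×10^-19 J, so ΔE = (5² − 3²)E_1 = 5.413×10^-18 J.
λ = hc/ΔE = (6.626×10^-34·2.998×10^8)/5.413×10^-18 = 3.67×10^-8 m = 36.7 nm.

λ = 36.7 nm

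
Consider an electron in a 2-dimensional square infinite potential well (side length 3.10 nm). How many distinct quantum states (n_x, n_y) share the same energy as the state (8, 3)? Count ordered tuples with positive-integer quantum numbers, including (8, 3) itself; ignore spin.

degeneracy = 2

The level has n_x² + n_y² = 73. The ordered positive-integer solutions are (3, 8), (8, 3).
That gives 2 states.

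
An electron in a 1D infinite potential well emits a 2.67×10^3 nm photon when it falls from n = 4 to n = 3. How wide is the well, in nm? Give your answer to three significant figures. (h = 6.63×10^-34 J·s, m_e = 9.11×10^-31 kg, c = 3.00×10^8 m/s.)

L = 2.38 nm

The photon carries ΔE = hc/λ = 6.63×10^-34·3.00×10^8/2.67×10^-6 m = 7.449×10^-20 J.
Since ΔE = (4² − 3²)E_1, E_1 = 1.064×10^-20 J, and L = h/√(8m_eE_1) = 2.38×10^-9 m = 2.38 nm.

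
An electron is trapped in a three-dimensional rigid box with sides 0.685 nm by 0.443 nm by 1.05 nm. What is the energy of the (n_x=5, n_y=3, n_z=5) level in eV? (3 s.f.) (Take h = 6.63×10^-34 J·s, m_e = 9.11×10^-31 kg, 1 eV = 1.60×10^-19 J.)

For a 3D rectangular well E = (h²/8m_e)·Σ n_i²/L_i² = (6.63×10^-34)²/(8·9.11×10^-31) · [5²/(0.685 nm)² + 3²/(0.443 nm)² + 5²/(1.05 nm)²].
Evaluating gives E = 7.347×10^-18 J = 45.9 eV.

E = 45.9 eV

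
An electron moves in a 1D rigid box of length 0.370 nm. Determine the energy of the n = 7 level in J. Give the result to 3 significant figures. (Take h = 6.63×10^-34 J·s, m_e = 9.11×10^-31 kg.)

E_7 = 2.16×10^-17 J

For an infinite well E_n = n²h²/(8m_eL²), so E_1 = h²/(8m_eL²) = (6.63×10^-34)²/(8·9.11×10^-31·(3.70×10^-10 m)²) = 4.406×10^-19 J.
Then E_7 = 7²·E_1 = 49·4.406×10^-19 J = 2.16×10^-17 J.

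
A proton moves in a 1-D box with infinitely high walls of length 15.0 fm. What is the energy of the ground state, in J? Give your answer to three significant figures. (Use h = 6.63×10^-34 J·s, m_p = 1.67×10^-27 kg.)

For an infinite well E_n = n²h²/(8m_pL²), so E_1 = h²/(8m_pL²) = (6.63×10^-34)²/(8·1.67×10^-27·(1.50×10^-14 m)²) = 1.462×10^-13 J.

E_1 = 1.46×10^-13 J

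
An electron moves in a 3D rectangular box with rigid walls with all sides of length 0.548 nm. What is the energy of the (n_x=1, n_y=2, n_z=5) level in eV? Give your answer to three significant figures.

E = 37.6 eV

For a 3D rectangular well E = (h²/8m_e)·Σ n_i²/L_i² = (6.626×10^-34)²/(8·9.109×10^-31) · [1²/(0.548 nm)² + 2²/(0.548 nm)² + 5²/(0.548 nm)²].
Evaluating gives E = 6.019×10^-18 J = 37.6 eV.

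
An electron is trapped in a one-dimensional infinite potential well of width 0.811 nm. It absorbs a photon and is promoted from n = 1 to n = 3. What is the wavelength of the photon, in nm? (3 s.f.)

λ = 271 nm

E_1 = h²/(8m_eL²) = 9.160×10^-20 J, so ΔE = (3² − 1²)E_1 = 7.328×10^-19 J.
λ = hc/ΔE = (6.626×10^-34·2.998×10^8)/7.328×10^-19 = 2.71×10^-7 m = 271 nm.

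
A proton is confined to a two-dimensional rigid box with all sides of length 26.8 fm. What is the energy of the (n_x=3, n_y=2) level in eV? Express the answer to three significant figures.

E = 3.71×10^6 eV

For a 2D rectangular well E = (h²/8m_p)·Σ n_i²/L_i² = (6.626×10^-34)²/(8·1.673×10^-27) · [3²/(26.8 fm)² + 2²/(26.8 fm)²].
Evaluating gives E = 5.937×10^-13 J = 3.71×10^6 eV.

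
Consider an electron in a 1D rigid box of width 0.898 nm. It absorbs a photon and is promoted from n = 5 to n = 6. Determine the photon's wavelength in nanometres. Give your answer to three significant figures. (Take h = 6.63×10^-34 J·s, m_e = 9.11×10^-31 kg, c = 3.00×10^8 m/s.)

E_1 = h²/(8m_eL²) = 7.479×10^-20 J, so ΔE = (6² − 5²)E_1 = 8.227×10^-19 J.
λ = hc/ΔE = (6.63×10^-34·3.00×10^8)/8.227×10^-19 = 2.42×10^-7 m = 242 nm.

λ = 242 nm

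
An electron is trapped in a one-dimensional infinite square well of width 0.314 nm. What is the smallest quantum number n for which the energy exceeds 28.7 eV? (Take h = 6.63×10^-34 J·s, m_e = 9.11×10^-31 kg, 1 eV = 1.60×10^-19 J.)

E_1 = h²/(8m_eL²) = 6.117×10^-19 J = 3.823 eV.
Need n² > 28.7/3.823 = 7.507, i.e. n > 2.740.
The smallest integer satisfying this is n = 3.

n = 3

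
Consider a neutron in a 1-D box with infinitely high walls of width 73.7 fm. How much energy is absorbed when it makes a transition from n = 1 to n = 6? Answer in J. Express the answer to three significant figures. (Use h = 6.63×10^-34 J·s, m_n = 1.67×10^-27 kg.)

|ΔE| = 2.12×10^-13 J

E_1 = h²/(8m_nL²) = 6.057×10^-15 J.
|ΔE| = |1² − 6²|·E_1 = 35·6.057×10^-15 J = 2.12×10^-13 J.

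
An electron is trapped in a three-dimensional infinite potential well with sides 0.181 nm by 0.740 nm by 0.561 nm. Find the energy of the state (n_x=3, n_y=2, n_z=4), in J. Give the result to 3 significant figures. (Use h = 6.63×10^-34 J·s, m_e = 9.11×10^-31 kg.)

E = 2.01×10^-17 J

For a 3D rectangular well E = (h²/8m_e)·Σ n_i²/L_i² = (6.63×10^-34)²/(8·9.11×10^-31) · [3²/(0.181 nm)² + 2²/(0.740 nm)² + 4²/(0.561 nm)²].
Evaluating gives E = 2.01×10^-17 J.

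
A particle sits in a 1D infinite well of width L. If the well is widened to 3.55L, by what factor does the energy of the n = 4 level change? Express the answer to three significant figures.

0.0793

E_n ∝ 1/L², so the energy scales by 1/3.55² = 0.0793.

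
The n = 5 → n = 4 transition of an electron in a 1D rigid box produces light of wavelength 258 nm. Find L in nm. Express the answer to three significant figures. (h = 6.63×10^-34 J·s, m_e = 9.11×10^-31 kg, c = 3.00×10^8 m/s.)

L = 0.839 nm

The photon carries ΔE = hc/λ = 6.63×10^-34·3.00×10^8/2.58×10^-7 m = 7.709×10^-19 J.
Since ΔE = (5² − 4²)E_1, E_1 = 8.566×10^-20 J, and L = h/√(8m_eE_1) = 8.39×10^-10 m = 0.839 nm.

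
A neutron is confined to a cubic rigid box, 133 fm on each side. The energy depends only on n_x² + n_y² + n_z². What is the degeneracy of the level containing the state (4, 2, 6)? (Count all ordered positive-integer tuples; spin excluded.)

degeneracy = 6

The level has n_x² + n_y² + n_z² = 56. The ordered positive-integer solutions are (2, 4, 6), (2, 6, 4), (4, 2, 6), (4, 6, 2), (6, 2, 4), (6, 4, 2).
That gives 6 states.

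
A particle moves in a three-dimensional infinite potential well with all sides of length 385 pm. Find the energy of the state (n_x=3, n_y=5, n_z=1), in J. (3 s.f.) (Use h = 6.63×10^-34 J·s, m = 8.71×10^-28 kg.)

For a 3D rectangular well E = (h²/8m)·Σ n_i²/L_i² = (6.63×10^-34)²/(8·8.71×10^-28) · [3²/(385 pm)² + 5²/(385 pm)² + 1²/(385 pm)²].
Evaluating gives E = 1.49×10^-20 J.

E = 1.49×10^-20 J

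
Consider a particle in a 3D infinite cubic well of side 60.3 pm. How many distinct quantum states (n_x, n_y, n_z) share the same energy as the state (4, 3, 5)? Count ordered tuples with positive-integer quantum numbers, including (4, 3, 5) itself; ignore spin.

The level has n_x² + n_y² + n_z² = 50. The ordered positive-integer solutions are (3, 4, 5), (3, 5, 4), (4, 3, 5), (4, 5, 3), (5, 3, 4), (5, 4, 3).
That gives 6 states.

degeneracy = 6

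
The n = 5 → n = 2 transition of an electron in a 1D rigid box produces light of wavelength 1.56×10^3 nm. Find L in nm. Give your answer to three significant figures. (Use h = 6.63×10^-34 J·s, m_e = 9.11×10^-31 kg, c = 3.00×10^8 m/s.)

The photon carries ΔE = hc/λ = 6.63×10^-34·3.00×10^8/1.56×10^-6 m = 1.275×10^-19 J.
Since ΔE = (5² − 2²)E_1, E_1 = 6.071×10^-21 J, and L = h/√(8m_eE_1) = 3.15×10^-9 m = 3.15 nm.

L = 3.15 nm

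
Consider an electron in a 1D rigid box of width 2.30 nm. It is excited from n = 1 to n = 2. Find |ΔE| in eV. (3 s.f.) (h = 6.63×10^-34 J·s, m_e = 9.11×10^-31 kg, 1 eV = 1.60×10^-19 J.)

E_1 = h²/(8m_eL²) = 1.140×10^-20 J.
|ΔE| = |1² − 2²|·E_1 = 3·1.140×10^-20 J = 3.420×10^-20 J = 0.214 eV.

|ΔE| = 0.214 eV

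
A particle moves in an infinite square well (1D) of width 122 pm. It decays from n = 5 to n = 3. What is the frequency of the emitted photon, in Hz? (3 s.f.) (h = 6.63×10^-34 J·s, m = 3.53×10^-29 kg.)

E_1 = h²/(8mL²) = 1.046×10^-19 J and ΔE = (5² − 3²)E_1 = 1.674×10^-18 J.
f = ΔE/h = 1.674×10^-18/6.63×10^-34 = 2.52×10^15 Hz.

f = 2.52×10^15 Hz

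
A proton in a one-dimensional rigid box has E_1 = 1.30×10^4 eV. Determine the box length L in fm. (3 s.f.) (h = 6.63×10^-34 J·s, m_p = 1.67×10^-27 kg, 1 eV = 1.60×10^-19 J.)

L = 126 fm

From E_n = n²h²/(8m_pL²), L = n·h/√(8m_pE_n).
E_1 = 1.30×10^4 eV = 2.080×10^-15 J, so L = 1·6.63×10^-34/√(8·1.67×10^-27·2.080×10^-15) = 1.26×10^-13 m = 126 fm.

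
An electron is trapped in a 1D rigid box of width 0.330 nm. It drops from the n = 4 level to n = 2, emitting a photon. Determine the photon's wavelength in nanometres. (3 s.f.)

E_1 = h²/(8m_eL²) = 5.532×10^-19 J, so ΔE = (4² − 2²)E_1 = 6.638×10^-18 J.
λ = hc/ΔE = (6.626×10^-34·2.998×10^8)/6.638×10^-18 = 2.99×10^-8 m = 29.9 nm.

λ = 29.9 nm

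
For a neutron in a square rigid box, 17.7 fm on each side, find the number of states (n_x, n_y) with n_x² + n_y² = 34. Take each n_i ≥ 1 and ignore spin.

The level has n_x² + n_y² = 34. The ordered positive-integer solutions are (3, 5), (5, 3).
That gives 2 states.

degeneracy = 2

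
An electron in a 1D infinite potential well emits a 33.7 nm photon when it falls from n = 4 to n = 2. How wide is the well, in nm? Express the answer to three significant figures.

L = 0.350 nm

The photon carries ΔE = hc/λ = 6.626×10^-34·2.998×10^8/3.37×10^-8 m = 5.895×10^-18 J.
Since ΔE = (4² − 2²)E_1, E_1 = 4.912×10^-19 J, and L = h/√(8m_eE_1) = 3.50×10^-10 m = 0.350 nm.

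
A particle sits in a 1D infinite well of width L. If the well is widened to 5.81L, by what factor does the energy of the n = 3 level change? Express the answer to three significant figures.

0.0296

E_n ∝ 1/L², so the energy scales by 1/5.81² = 0.0296.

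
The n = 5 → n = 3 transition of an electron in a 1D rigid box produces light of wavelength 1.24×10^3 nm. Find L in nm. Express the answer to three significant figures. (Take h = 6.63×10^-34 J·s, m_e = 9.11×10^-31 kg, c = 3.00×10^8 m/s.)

L = 2.45 nm

The photon carries ΔE = hc/λ = 6.63×10^-34·3.00×10^8/1.24×10^-6 m = 1.604×10^-19 J.
Since ΔE = (5² − 3²)E_1, E_1 = 1.003×10^-20 J, and L = h/√(8m_eE_1) = 2.45×10^-9 m = 2.45 nm.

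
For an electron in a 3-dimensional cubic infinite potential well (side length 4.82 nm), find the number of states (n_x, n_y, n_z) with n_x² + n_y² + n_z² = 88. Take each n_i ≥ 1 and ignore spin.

degeneracy = 3

The level has n_x² + n_y² + n_z² = 88. The ordered positive-integer solutions are (4, 6, 6), (6, 4, 6), (6, 6, 4).
That gives 3 states.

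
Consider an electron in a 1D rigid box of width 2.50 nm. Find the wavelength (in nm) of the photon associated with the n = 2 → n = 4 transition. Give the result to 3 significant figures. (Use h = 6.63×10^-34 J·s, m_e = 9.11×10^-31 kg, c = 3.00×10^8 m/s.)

λ = 1.72×10^3 nm

E_1 = h²/(8m_eL²) = 9.650×10^-21 J, so ΔE = (4² − 2²)E_1 = 1.158×10^-19 J.
λ = hc/ΔE = (6.63×10^-34·3.00×10^8)/1.158×10^-19 = 1.72×10^-6 m = 1.72×10^3 nm.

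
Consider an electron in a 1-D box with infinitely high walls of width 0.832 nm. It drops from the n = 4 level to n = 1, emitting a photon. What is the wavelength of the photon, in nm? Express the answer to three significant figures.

λ = 152 nm

E_1 = h²/(8m_eL²) = 8.704×10^-20 J, so ΔE = (4² − 1²)E_1 = 1.306×10^-18 J.
λ = hc/ΔE = (6.626×10^-34·2.998×10^8)/1.306×10^-18 = 1.52×10^-7 m = 152 nm.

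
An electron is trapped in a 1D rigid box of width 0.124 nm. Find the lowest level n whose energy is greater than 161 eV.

n = 3

E_1 = h²/(8m_eL²) = 3.918×10^-18 J = 24.46 eV.
Need n² > 161/24.46 = 6.582, i.e. n > 2.566.
The smallest integer satisfying this is n = 3.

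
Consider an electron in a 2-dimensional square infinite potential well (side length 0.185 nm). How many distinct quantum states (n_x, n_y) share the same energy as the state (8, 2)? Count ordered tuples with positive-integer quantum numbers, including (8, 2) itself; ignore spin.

The level has n_x² + n_y² = 68. The ordered positive-integer solutions are (2, 8), (8, 2).
That gives 2 states.

degeneracy = 2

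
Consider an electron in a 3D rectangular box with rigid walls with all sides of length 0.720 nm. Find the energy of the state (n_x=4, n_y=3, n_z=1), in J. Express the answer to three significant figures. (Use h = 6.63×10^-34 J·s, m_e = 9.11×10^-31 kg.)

E = 3.03×10^-18 J

For a 3D rectangular well E = (h²/8m_e)·Σ n_i²/L_i² = (6.63×10^-34)²/(8·9.11×10^-31) · [4²/(0.720 nm)² + 3²/(0.720 nm)² + 1²/(0.720 nm)²].
Evaluating gives E = 3.03×10^-18 J.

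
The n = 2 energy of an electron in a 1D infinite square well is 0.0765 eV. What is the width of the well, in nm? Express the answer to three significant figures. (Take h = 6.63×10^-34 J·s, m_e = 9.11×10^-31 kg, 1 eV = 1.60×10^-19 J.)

From E_n = n²h²/(8m_eL²), L = n·h/√(8m_eE_n).
E_2 = 0.0765 eV = 1.224×10^-20 J, so L = 2·6.63×10^-34/√(8·9.11×10^-31·1.224×10^-20) = 4.44×10^-9 m = 4.44 nm.

L = 4.44 nm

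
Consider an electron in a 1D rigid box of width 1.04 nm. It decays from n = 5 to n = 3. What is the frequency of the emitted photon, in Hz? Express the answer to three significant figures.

E_1 = h²/(8m_eL²) = 5.570×10^-20 J and ΔE = (5² − 3²)E_1 = 8.912×10^-19 J.
f = ΔE/h = 8.912×10^-19/6.626×10^-34 = 1.35×10^15 Hz.

f = 1.35×10^15 Hz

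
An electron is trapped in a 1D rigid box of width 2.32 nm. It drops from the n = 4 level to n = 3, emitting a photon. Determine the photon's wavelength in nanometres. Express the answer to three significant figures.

λ = 2.54×10^3 nm

E_1 = h²/(8m_eL²) = 1.119×10^-20 J, so ΔE = (4² − 3²)E_1 = 7.833×10^-20 J.
λ = hc/ΔE = (6.626×10^-34·2.998×10^8)/7.833×10^-20 = 2.54×10^-6 m = 2.54×10^3 nm.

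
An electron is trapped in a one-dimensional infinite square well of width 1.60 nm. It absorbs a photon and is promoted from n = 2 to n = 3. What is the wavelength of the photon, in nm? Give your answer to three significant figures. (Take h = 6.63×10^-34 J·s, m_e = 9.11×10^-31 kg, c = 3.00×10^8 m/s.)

λ = 1.69×10^3 nm

E_1 = h²/(8m_eL²) = 2.356×10^-20 J, so ΔE = (3² − 2²)E_1 = 1.178×10^-19 J.
λ = hc/ΔE = (6.63×10^-34·3.00×10^8)/1.178×10^-19 = 1.69×10^-6 m = 1.69×10^3 nm.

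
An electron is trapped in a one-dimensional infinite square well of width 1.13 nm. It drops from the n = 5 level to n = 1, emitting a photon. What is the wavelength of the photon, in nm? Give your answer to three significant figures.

E_1 = h²/(8m_eL²) = 4.718×10^-20 J, so ΔE = (5² − 1²)E_1 = 1.132×10^-18 J.
λ = hc/ΔE = (6.626×10^-34·2.998×10^8)/1.132×10^-18 = 1.75×10^-7 m = 175 nm.

λ = 175 nm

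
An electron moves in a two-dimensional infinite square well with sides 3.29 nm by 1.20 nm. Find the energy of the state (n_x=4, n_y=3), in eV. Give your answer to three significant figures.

E = 2.91 eV

For a 2D rectangular well E = (h²/8m_e)·Σ n_i²/L_i² = (6.626×10^-34)²/(8·9.109×10^-31) · [4²/(3.29 nm)² + 3²/(1.20 nm)²].
Evaluating gives E = 4.656×10^-19 J = 2.91 eV.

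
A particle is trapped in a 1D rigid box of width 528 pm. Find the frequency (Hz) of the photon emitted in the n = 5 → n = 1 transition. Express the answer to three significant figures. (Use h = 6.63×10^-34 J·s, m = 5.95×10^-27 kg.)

f = 1.20×10^12 Hz

E_1 = h²/(8mL²) = 3.312×10^-23 J and ΔE = (5² − 1²)E_1 = 7.949×10^-22 J.
f = ΔE/h = 7.949×10^-22/6.63×10^-34 = 1.20×10^12 Hz.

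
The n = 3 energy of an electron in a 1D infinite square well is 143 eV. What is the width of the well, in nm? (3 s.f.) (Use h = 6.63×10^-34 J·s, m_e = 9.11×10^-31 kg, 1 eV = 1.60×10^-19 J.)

From E_n = n²h²/(8m_eL²), L = n·h/√(8m_eE_n).
E_3 = 143 eV = 2.288×10^-17 J, so L = 3·6.63×10^-34/√(8·9.11×10^-31·2.288×10^-17) = 1.54×10^-10 m = 0.154 nm.

L = 0.154 nm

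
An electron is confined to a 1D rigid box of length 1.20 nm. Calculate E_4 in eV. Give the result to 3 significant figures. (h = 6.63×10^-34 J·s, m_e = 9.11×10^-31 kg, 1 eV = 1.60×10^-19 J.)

For an infinite well E_n = n²h²/(8m_eL²), so E_1 = h²/(8m_eL²) = (6.63×10^-34)²/(8·9.11×10^-31·(1.20×10^-9 m)²) = 4.188×10^-20 J.
Then E_4 = 4²·E_1 = 16·4.188×10^-20 J = 6.701×10^-19 J.
Converting, E_4 = 6.701×10^-19 J / (1.60×10^-19 J/eV) = 4.19 eV.

E_4 = 4.19 eV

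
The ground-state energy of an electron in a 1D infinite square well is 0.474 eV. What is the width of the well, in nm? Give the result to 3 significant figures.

L = 0.891 nm

From E_n = n²h²/(8m_eL²), L = n·h/√(8m_eE_n).
E_1 = 0.474 eV = 7.593×10^-20 J, so L = 1·6.626×10^-34/√(8·9.109×10^-31·7.593×10^-20) = 8.91×10^-10 m = 0.891 nm.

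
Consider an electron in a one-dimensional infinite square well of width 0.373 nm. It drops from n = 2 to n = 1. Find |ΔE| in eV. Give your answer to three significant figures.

|ΔE| = 8.11 eV

E_1 = h²/(8m_eL²) = 4.330×10^-19 J.
|ΔE| = |2² − 1²|·E_1 = 3·4.330×10^-19 J = 1.299×10^-18 J = 8.11 eV.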